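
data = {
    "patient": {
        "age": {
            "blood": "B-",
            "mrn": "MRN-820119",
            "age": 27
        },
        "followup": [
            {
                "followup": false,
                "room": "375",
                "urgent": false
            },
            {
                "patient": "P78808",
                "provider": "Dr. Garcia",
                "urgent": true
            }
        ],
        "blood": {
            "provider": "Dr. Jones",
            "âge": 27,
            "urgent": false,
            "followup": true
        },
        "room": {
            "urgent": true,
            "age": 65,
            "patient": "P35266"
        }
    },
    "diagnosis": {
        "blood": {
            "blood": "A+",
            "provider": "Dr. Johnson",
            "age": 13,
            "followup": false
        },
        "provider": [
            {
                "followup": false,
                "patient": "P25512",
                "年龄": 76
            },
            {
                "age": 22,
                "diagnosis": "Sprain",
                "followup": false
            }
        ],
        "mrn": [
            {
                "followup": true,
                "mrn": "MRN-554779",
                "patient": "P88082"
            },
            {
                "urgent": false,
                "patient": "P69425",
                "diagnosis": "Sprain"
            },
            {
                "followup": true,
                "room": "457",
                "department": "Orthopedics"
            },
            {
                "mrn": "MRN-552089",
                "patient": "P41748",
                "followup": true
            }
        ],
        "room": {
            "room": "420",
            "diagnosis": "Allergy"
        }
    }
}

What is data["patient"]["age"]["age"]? 27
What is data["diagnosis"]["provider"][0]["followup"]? False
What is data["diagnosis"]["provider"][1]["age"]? 22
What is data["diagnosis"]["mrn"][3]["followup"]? True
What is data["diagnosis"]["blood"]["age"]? 13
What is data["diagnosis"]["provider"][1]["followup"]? False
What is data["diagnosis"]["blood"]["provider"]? "Dr. Johnson"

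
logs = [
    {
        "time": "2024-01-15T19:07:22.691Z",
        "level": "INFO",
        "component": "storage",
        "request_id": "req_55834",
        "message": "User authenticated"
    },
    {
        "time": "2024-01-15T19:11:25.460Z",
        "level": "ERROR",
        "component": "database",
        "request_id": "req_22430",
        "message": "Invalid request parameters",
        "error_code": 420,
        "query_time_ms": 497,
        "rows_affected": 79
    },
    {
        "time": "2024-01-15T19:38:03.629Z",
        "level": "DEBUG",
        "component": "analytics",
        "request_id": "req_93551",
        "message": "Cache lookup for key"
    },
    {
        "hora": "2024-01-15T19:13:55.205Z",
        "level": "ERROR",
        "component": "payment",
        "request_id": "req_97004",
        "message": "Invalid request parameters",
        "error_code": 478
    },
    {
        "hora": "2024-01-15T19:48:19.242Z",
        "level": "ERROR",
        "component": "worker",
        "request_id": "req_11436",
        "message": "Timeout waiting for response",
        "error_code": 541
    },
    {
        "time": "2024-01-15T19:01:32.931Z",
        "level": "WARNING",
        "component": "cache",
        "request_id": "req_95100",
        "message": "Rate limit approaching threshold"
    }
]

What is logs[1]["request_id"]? "req_22430"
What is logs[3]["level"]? "ERROR"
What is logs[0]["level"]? "INFO"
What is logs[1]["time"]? "2024-01-15T19:11:25.460Z"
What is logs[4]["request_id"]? "req_11436"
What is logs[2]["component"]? "analytics"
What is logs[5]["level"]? "WARNING"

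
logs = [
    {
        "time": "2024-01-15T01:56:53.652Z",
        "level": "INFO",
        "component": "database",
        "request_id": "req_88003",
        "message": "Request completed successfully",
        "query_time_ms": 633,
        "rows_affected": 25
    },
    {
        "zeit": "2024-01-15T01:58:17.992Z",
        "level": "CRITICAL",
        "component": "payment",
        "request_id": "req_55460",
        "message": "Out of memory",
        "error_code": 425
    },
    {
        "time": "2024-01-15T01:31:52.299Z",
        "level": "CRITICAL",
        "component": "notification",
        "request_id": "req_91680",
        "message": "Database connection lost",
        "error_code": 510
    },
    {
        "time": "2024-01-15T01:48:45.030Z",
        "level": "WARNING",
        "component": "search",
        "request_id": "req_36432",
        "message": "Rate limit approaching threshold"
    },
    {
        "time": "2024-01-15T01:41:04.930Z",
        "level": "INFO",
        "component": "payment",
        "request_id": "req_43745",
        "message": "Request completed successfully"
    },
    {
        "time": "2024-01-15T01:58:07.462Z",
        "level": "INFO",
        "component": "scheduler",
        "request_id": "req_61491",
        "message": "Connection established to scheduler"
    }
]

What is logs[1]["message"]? "Out of memory"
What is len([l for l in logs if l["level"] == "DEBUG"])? 0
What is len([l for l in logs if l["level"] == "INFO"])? 3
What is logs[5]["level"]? "INFO"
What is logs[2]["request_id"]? "req_91680"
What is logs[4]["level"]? "INFO"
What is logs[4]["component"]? "payment"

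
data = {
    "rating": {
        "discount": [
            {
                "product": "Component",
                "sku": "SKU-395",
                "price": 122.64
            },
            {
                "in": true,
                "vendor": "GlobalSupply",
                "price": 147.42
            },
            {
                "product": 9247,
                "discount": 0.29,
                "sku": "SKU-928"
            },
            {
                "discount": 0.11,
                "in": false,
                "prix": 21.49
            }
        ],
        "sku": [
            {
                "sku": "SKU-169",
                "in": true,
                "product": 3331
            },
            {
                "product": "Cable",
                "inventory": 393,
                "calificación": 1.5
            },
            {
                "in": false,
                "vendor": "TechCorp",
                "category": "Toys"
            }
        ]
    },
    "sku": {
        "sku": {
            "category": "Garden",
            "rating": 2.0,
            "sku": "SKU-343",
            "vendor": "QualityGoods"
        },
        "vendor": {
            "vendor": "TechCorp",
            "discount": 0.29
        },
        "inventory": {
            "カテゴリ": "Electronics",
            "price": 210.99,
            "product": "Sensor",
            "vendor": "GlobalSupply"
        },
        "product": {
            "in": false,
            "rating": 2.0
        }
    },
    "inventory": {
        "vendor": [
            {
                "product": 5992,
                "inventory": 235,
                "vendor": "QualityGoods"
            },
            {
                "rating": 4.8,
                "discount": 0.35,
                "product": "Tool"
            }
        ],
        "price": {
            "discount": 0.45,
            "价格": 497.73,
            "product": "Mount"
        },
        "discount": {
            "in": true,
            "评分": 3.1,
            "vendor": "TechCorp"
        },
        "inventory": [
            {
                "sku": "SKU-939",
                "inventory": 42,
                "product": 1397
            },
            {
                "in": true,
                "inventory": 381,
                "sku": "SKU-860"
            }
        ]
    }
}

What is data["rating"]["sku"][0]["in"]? True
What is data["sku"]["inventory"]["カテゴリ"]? "Electronics"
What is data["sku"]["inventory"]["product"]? "Sensor"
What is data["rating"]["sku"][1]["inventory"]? 393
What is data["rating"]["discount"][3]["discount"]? 0.11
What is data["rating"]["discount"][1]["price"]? 147.42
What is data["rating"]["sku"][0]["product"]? 3331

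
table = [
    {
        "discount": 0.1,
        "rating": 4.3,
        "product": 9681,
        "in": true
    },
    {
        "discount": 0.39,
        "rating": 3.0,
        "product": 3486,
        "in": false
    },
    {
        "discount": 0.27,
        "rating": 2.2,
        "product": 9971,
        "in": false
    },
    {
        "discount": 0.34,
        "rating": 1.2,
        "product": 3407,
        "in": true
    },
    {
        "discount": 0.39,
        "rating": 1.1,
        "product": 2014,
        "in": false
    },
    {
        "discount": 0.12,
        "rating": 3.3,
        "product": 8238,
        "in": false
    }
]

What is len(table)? 6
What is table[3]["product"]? 3407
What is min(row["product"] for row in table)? 2014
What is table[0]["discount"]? 0.1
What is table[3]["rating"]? 1.2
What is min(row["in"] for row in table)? False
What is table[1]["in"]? False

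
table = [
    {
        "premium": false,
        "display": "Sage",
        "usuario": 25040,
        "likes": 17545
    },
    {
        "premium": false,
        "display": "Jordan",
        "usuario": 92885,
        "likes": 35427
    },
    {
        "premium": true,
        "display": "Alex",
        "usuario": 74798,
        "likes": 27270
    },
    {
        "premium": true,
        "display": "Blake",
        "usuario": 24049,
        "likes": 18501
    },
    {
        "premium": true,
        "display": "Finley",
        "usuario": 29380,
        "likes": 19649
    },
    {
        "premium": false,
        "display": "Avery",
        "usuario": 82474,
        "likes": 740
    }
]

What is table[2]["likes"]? 27270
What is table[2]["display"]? "Alex"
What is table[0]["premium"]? False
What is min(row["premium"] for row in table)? False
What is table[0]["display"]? "Sage"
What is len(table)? 6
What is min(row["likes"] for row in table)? 740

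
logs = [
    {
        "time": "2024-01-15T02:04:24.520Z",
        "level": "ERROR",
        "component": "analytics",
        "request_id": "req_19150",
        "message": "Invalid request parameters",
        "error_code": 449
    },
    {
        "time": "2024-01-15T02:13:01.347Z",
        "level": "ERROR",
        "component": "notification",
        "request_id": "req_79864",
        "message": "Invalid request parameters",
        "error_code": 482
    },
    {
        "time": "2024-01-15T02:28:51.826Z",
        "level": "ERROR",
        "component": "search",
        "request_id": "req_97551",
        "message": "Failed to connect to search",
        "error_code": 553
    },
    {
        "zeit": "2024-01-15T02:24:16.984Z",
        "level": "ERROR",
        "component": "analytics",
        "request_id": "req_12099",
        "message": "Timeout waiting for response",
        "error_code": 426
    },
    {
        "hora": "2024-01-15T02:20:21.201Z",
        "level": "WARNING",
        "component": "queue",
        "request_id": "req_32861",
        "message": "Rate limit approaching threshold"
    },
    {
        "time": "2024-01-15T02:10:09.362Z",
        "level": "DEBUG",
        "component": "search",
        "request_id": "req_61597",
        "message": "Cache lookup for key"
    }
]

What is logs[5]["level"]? "DEBUG"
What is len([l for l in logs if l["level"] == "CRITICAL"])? 0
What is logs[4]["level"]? "WARNING"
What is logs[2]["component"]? "search"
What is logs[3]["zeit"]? "2024-01-15T02:24:16.984Z"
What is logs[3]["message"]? "Timeout waiting for response"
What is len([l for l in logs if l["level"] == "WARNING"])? 1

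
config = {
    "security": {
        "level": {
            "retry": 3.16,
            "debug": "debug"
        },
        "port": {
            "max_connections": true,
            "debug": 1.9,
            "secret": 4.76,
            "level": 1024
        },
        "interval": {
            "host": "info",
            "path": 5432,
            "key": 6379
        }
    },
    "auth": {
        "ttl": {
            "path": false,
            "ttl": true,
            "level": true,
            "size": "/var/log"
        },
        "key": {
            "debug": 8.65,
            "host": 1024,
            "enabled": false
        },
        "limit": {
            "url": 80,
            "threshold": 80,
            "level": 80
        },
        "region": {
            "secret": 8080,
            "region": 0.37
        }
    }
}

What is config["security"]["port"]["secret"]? 4.76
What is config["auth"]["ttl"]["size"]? "/var/log"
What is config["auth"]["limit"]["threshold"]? 80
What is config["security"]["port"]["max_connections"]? True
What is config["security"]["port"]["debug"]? 1.9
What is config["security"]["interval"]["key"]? 6379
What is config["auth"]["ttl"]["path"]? False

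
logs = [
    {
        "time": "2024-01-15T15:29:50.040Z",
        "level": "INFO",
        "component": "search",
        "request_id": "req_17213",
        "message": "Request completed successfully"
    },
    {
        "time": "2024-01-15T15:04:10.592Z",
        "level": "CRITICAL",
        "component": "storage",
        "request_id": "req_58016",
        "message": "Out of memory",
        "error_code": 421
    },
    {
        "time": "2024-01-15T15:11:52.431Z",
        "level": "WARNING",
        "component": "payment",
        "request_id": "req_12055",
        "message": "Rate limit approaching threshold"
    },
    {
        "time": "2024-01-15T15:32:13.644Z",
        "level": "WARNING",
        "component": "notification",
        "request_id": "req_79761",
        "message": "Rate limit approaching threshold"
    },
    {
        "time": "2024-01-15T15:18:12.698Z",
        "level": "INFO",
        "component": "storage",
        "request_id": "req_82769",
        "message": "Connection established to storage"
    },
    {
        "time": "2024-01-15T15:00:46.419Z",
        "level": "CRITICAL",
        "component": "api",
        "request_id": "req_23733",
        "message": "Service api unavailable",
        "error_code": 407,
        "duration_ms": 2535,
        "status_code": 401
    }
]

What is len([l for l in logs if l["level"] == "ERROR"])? 0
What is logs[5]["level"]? "CRITICAL"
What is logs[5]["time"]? "2024-01-15T15:00:46.419Z"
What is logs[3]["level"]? "WARNING"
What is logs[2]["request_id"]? "req_12055"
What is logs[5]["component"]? "api"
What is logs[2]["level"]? "WARNING"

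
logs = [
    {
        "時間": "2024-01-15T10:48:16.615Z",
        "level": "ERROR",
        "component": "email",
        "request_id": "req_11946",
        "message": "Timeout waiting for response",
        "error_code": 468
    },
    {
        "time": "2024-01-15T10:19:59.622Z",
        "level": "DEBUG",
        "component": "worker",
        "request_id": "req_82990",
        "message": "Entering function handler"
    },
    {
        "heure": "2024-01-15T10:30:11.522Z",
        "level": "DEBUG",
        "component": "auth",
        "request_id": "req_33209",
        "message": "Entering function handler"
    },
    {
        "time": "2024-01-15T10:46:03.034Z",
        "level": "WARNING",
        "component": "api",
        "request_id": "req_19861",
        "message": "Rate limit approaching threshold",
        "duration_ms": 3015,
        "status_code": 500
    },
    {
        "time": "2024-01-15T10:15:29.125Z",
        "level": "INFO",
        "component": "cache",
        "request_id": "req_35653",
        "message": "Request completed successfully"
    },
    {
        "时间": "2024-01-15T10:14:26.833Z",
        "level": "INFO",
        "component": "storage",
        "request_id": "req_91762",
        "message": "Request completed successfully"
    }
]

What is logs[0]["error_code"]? 468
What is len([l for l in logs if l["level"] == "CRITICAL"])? 0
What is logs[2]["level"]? "DEBUG"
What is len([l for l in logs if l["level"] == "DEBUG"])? 2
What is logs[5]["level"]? "INFO"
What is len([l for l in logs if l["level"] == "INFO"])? 2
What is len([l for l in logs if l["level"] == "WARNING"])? 1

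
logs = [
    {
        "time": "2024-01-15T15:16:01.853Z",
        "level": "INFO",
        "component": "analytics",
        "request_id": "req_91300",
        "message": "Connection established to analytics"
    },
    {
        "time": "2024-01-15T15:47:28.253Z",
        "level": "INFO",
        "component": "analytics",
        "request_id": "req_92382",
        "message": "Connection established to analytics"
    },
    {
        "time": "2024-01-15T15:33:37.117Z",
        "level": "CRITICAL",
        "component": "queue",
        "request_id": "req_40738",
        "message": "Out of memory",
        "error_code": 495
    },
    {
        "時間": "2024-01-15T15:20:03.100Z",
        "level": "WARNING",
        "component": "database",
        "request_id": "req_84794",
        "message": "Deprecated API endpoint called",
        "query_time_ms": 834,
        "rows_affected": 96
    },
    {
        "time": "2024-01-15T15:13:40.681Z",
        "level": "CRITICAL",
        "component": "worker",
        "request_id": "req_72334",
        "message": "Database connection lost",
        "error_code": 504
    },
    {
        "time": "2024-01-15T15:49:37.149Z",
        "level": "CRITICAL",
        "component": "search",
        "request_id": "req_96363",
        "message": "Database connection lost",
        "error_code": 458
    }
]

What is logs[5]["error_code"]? 458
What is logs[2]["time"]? "2024-01-15T15:33:37.117Z"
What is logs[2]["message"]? "Out of memory"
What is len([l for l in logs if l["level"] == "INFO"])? 2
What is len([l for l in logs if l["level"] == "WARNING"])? 1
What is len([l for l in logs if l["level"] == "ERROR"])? 0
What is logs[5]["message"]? "Database connection lost"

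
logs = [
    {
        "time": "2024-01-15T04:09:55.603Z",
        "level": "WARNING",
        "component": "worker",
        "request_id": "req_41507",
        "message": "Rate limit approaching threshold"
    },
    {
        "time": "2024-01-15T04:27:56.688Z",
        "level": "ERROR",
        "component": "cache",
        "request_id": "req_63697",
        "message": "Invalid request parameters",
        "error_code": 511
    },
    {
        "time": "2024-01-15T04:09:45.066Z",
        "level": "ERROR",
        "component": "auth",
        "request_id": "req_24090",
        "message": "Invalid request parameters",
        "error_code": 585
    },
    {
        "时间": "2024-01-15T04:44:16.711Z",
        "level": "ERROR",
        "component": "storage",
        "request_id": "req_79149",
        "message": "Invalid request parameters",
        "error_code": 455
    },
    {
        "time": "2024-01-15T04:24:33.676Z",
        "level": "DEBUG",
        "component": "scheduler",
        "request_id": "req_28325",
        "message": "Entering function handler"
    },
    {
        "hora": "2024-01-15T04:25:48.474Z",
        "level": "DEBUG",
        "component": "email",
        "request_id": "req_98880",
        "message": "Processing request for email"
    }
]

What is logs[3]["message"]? "Invalid request parameters"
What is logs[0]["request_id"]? "req_41507"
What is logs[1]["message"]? "Invalid request parameters"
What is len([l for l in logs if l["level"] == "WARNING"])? 1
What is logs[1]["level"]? "ERROR"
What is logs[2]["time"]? "2024-01-15T04:09:45.066Z"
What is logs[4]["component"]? "scheduler"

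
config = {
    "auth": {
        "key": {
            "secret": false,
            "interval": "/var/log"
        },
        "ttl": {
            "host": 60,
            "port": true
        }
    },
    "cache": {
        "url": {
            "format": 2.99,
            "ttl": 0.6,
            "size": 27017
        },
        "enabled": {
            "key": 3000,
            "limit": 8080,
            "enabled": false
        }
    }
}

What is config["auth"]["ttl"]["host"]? 60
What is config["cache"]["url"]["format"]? 2.99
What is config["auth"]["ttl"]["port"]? True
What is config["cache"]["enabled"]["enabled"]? False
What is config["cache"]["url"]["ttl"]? 0.6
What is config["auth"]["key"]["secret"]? False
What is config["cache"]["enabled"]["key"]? 3000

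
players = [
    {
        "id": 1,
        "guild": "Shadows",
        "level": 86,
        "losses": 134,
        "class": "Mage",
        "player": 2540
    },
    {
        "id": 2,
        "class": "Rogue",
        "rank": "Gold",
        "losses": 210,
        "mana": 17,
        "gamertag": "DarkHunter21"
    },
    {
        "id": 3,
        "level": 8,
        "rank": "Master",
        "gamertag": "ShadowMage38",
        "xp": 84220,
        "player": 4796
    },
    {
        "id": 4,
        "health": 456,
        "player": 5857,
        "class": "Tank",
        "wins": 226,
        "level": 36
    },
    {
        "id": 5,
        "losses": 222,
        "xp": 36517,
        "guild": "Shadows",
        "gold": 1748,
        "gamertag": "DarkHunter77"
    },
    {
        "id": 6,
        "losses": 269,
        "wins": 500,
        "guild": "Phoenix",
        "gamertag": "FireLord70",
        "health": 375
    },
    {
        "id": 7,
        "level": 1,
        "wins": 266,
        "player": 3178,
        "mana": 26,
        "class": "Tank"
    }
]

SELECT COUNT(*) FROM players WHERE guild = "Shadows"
2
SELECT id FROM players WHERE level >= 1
[1, 3, 4, 7]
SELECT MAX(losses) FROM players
269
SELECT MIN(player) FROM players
2540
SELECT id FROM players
[1, 2, 3, 4, 5, 6, 7]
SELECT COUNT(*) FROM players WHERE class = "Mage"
1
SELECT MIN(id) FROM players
1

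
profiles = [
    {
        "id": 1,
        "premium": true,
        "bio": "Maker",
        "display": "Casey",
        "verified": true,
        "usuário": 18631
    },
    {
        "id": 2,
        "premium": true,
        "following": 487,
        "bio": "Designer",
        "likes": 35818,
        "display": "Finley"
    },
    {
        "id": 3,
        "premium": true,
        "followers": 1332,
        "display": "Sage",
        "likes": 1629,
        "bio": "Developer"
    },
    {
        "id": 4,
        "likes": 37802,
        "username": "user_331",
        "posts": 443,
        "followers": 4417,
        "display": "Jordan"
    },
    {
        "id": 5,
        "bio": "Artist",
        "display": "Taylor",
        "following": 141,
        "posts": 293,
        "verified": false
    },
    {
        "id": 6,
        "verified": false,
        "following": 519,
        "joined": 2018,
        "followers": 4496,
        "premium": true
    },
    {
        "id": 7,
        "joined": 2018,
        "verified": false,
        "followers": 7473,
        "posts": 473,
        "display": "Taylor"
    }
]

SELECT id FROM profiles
[1, 2, 3, 4, 5, 6, 7]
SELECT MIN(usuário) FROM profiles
18631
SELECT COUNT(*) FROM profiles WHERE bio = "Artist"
1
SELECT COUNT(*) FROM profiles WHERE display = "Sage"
1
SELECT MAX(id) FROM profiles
7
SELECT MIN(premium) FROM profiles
True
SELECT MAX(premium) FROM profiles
True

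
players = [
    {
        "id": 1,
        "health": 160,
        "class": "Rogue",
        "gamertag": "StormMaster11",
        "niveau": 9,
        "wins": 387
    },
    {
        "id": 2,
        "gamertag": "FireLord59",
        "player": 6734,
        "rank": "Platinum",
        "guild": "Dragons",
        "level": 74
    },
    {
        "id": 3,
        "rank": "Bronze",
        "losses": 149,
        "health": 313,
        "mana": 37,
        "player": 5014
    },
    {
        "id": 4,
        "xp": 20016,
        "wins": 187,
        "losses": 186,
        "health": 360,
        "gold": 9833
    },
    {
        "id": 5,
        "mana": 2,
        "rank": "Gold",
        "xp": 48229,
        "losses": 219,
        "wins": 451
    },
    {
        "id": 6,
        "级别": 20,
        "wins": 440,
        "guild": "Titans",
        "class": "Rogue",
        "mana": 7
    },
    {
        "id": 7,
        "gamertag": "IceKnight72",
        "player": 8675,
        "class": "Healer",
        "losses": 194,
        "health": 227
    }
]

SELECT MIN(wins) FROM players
187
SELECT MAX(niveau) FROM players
9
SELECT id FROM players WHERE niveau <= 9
[1]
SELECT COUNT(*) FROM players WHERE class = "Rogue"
2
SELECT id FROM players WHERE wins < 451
[1, 4, 6]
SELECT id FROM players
[1, 2, 3, 4, 5, 6, 7]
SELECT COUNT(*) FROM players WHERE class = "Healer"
1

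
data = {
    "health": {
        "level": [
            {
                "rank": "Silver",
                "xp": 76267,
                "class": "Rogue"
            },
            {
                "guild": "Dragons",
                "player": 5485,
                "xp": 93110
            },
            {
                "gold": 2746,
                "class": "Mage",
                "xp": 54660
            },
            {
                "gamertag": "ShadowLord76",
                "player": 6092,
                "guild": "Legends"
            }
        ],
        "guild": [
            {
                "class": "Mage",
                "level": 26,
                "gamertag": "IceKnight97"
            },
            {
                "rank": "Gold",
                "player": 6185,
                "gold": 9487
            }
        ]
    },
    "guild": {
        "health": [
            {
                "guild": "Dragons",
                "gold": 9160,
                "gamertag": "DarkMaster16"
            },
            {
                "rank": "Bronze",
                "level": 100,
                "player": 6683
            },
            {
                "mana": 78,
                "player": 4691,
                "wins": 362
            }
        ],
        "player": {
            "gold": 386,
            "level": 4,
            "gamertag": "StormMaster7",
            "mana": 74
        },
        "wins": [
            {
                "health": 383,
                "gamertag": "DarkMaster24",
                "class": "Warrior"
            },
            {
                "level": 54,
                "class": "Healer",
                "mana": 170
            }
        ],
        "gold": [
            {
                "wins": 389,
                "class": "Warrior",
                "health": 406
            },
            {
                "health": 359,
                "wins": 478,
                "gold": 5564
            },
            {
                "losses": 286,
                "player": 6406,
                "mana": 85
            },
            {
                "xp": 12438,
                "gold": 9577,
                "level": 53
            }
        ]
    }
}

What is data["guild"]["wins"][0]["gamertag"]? "DarkMaster24"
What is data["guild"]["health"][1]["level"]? 100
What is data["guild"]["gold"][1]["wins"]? 478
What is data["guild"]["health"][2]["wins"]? 362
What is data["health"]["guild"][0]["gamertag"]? "IceKnight97"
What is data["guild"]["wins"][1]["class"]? "Healer"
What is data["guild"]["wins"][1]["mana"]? 170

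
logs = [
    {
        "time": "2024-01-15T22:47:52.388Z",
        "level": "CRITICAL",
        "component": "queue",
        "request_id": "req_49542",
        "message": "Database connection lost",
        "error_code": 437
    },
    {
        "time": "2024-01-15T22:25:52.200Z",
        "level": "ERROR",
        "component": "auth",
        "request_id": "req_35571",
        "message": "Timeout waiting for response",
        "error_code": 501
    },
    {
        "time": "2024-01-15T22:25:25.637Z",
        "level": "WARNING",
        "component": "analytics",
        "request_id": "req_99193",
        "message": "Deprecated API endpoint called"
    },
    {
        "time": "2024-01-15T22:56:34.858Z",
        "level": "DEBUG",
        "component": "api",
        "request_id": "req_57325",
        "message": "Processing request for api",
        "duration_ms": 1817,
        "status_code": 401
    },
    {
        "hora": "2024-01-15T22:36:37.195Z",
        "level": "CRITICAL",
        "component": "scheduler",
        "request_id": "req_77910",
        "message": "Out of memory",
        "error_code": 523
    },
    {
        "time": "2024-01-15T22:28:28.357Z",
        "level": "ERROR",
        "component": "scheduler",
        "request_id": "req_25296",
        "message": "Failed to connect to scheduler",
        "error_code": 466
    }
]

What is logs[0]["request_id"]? "req_49542"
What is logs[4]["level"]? "CRITICAL"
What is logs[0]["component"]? "queue"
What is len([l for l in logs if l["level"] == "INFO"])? 0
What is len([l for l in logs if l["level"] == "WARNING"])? 1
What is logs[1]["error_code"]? 501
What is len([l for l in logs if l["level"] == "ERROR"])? 2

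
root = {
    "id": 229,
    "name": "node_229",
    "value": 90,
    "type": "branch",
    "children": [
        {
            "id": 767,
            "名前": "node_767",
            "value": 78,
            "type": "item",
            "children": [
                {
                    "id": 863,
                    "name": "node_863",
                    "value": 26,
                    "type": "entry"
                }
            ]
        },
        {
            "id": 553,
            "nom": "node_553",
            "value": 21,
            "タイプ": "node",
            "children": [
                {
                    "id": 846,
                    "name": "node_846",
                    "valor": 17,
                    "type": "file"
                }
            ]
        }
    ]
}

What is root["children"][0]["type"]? "item"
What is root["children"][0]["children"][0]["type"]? "entry"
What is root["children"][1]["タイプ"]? "node"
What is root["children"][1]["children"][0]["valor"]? 17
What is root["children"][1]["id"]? 553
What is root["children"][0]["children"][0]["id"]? 863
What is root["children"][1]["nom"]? "node_553"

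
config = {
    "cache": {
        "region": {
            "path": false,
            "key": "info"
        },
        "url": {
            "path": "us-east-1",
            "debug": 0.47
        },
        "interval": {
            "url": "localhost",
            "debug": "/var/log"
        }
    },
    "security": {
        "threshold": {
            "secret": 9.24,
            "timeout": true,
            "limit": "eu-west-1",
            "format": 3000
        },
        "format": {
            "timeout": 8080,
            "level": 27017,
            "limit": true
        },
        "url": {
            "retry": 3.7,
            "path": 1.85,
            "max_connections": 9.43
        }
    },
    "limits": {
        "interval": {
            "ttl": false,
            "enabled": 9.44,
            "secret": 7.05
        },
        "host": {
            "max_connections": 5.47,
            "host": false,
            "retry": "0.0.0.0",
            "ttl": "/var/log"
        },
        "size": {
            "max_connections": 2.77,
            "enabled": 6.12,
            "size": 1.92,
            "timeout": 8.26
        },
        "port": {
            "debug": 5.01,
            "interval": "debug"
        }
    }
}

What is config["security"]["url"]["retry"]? 3.7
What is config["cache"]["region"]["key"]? "info"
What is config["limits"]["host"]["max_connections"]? 5.47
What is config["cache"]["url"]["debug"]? 0.47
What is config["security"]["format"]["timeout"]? 8080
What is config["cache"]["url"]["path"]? "us-east-1"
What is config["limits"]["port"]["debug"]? 5.01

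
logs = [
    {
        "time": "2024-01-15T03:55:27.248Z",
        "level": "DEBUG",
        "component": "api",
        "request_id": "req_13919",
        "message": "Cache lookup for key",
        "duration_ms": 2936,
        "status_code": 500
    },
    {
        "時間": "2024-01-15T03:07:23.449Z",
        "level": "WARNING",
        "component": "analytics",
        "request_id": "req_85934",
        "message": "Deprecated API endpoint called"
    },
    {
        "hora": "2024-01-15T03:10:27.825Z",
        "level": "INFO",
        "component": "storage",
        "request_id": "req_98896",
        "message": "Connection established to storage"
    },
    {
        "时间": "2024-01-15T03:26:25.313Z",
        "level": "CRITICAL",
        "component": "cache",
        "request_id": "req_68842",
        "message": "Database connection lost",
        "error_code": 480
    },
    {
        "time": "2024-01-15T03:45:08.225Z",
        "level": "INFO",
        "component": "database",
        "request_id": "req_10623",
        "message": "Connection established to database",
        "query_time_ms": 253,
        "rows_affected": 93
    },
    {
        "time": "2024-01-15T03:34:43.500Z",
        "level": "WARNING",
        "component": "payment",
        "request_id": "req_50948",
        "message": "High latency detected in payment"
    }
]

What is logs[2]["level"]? "INFO"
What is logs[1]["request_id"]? "req_85934"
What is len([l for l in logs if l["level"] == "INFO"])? 2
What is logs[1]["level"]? "WARNING"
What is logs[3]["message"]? "Database connection lost"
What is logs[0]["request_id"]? "req_13919"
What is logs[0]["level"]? "DEBUG"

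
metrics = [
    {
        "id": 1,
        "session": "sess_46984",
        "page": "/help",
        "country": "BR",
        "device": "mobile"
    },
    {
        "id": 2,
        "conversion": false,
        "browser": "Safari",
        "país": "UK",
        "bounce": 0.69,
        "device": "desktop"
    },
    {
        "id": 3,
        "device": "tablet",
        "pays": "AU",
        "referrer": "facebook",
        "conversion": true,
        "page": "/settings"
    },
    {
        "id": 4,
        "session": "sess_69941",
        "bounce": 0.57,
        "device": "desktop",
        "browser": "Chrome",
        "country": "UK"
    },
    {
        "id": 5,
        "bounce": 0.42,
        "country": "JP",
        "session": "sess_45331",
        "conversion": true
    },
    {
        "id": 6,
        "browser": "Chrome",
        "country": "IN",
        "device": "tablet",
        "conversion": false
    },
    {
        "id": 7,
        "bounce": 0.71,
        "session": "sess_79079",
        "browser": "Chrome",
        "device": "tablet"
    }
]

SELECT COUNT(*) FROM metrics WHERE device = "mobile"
1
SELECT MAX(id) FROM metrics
7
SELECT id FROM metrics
[1, 2, 3, 4, 5, 6, 7]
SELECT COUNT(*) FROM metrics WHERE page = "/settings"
1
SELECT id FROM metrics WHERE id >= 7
[7]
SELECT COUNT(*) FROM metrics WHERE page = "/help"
1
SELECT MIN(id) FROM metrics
1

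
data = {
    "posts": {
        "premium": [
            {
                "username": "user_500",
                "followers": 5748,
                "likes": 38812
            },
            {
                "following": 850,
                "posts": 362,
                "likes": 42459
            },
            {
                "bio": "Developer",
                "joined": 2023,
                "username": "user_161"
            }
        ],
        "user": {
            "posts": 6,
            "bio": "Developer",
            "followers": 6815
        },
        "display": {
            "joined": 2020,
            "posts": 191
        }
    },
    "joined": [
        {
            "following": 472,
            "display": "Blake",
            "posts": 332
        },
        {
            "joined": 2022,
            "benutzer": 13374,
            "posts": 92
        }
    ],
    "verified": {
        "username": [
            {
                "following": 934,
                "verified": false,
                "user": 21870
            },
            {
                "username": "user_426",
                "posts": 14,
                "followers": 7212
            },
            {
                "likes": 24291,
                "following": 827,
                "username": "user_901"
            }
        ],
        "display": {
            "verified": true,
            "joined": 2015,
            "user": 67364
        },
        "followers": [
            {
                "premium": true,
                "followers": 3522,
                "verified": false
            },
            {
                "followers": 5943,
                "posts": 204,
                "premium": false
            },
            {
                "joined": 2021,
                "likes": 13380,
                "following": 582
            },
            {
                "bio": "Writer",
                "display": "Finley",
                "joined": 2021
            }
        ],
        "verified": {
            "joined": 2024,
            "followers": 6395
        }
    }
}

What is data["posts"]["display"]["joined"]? 2020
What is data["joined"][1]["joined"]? 2022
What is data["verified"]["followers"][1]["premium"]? False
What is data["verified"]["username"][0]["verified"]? False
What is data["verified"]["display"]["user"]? 67364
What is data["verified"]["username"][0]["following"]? 934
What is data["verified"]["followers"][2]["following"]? 582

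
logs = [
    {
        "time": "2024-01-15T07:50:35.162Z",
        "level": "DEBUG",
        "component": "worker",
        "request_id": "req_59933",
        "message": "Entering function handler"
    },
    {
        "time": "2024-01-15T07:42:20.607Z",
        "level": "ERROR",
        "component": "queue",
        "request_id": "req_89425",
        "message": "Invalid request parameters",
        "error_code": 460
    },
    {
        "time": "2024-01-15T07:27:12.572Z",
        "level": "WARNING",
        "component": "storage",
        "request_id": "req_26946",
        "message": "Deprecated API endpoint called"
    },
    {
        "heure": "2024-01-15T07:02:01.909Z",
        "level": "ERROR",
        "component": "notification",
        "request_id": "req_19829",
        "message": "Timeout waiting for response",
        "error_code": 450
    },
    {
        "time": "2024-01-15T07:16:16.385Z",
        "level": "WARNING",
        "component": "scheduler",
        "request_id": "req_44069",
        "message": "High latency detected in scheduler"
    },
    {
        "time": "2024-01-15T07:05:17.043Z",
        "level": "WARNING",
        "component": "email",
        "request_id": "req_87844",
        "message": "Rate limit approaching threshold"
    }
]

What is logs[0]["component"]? "worker"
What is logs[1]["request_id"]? "req_89425"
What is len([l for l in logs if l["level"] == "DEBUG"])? 1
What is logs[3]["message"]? "Timeout waiting for response"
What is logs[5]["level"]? "WARNING"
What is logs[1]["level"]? "ERROR"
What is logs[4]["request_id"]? "req_44069"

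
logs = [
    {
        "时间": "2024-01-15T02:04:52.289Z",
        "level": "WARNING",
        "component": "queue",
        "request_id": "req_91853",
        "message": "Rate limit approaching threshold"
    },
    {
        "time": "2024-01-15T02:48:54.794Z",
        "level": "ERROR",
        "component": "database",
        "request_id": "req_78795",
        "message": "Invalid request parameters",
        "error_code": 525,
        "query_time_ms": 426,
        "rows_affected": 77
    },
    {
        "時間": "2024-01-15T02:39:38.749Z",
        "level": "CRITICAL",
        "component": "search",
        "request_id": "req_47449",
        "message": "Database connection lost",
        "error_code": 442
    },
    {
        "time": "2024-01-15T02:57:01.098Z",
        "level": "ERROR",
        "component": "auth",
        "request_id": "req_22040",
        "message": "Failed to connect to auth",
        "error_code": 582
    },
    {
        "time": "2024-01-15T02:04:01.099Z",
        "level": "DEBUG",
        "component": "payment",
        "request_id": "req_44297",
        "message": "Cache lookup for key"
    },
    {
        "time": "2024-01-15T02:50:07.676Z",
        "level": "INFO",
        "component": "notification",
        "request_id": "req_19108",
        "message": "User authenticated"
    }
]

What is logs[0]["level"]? "WARNING"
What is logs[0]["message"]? "Rate limit approaching threshold"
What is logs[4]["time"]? "2024-01-15T02:04:01.099Z"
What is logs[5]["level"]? "INFO"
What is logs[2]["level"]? "CRITICAL"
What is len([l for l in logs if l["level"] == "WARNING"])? 1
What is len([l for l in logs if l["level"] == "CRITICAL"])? 1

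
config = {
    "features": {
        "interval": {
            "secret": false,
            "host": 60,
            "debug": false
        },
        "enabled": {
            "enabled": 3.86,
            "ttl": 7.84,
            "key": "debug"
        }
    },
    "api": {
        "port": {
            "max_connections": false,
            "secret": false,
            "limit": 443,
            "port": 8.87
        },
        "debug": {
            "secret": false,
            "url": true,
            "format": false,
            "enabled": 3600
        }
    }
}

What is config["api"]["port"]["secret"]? False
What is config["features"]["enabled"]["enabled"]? 3.86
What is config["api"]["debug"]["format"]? False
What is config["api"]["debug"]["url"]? True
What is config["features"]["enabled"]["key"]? "debug"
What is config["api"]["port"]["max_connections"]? False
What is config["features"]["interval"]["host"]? 60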